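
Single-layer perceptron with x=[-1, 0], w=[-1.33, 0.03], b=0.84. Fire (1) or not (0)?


z = (-1)·(-1.33) + (0)·(0.03) + 0.84
  = 2.17
step(z) = 1 (z≥0)

1


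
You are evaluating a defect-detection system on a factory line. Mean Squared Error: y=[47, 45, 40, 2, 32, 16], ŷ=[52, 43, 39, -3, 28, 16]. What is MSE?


Squared errors: (47-52)²=25, (45-43)²=4, (40-39)²=1, (2+ 3)²=25, (32-28)²=16, (16-16)²=0
Sum = 71
MSE = 71/6 = 71/6

71/6


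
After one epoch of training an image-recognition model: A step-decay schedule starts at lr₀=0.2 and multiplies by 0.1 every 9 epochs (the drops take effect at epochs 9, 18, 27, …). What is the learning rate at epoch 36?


n_drops = ⌊36/9⌋ = 4
lr = 0.2·0.1^4 = 0.2·0.0001 = 0.00002

0.00002


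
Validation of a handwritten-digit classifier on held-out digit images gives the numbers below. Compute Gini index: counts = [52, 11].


Probabilities: [52/63, 11/63] ≈ [0.8254, 0.1746]
Σpᵢ² = (2704 + 121)/63² = 2825/3969
Gini = 1 - Σpᵢ² = 1 - 2825/3969 = 0.2882

0.2882


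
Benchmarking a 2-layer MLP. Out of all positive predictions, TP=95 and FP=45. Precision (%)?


Precision = TP/(TP+FP)
= 95/(95+45)
= 95/140 = 67.86%

67.86%


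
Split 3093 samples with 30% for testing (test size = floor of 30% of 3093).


Test = ⌊3093·30/100⌋ = 927
Train = 3093 - 927 = 2166

Train: 2166, Test: 927


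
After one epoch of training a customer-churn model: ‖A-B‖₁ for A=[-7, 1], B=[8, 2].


d = |-7-8| + |1-2|
  = 15 + 1
  = 16

16


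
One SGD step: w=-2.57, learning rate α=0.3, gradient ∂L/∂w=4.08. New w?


w_new = w - α·∇
= -2.57 - 0.3·4.08
= -2.57 - 1.224
= -3.794

-3.794


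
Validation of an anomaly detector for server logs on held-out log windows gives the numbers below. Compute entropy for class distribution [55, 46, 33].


Probabilities: [55/134, 46/134, 33/134] ≈ [0.4104, 0.3433, 0.2463]
H = -((55/134)·log₂(55/134) + (46/134)·log₂(46/134) + (33/134)·log₂(33/134))
  = 1.5547 bits

1.5547 bits


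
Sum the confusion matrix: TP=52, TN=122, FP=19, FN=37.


Total = TP + TN + FP + FN
= 52 + 122 + 19 + 37
= 230
(Predicted positive: 71, predicted negative: 159)

230


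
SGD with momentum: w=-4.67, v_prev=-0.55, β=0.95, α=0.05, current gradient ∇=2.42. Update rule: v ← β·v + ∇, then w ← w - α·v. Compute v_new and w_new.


v_new = 0.95·-0.55 + 2.42 = -0.5225 + 2.42 = 1.8975
w_new = -4.67 - 0.05·1.8975 = -4.67 - 0.094875 = -4.764875

v_new=1.8975, w_new=-4.764875


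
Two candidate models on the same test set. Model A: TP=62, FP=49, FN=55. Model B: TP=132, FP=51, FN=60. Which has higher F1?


Model A: P=62/111=0.5586, R=62/117=0.5299, F1=2PR/(P+R)=2TP/(2TP+FP+FN)=124/228=0.5439
Model B: P=132/183=0.7213, R=132/192=0.6875, F1=2PR/(P+R)=2TP/(2TP+FP+FN)=264/375=0.704
0.5439 < 0.704 → Model B

Model B


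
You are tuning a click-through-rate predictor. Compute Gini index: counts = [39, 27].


Probabilities: [39/66, 27/66] ≈ [0.5909, 0.4091]
Σpᵢ² = (1521 + 729)/66² = 2250/4356
Gini = 1 - Σpᵢ² = 1 - 2250/4356 = 0.4835

0.4835


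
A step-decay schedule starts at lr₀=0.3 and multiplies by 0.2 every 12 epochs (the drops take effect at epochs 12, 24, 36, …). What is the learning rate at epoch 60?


n_drops = ⌊60/12⌋ = 5
lr = 0.3·0.2^5 = 0.3·0.00032 = 0.000096

0.000096


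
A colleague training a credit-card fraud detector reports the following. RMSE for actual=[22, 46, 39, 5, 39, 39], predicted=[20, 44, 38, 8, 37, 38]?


MSE = 23/6 = 3.8333
RMSE = √(23/6) = 1.9579

1.9579


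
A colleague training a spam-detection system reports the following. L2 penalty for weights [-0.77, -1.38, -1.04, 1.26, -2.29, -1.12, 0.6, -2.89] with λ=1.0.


‖w‖₂² = (-0.77)² + (-1.38)² + (-1.04)² + (1.26)² + (-2.29)² + (-1.12)² + (0.6)² + (-2.89)²
     = 0.5929 + 1.9044 + 1.0816 + 1.5876 + 5.2441 + 1.2544 + 0.36 + 8.3521
     = 20.3771
λ·‖w‖₂² = 1.0·20.3771 = 20.3771

20.3771


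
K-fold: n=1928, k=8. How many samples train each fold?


Fold size = 1928/8 = 241
Training per fold = 1928 - 241 = 1687

1687


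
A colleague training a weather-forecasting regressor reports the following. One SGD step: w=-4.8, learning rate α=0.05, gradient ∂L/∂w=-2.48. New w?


w_new = w - α·∇
= -4.8 - 0.05·-2.48
= -4.8 + 0.124
= -4.676

-4.676


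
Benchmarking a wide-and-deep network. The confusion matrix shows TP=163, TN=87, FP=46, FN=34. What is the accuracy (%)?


Accuracy = (TP+TN)/(TP+TN+FP+FN)
= (163+87)/(330)
= 250/330 = 75.76%

75.76%


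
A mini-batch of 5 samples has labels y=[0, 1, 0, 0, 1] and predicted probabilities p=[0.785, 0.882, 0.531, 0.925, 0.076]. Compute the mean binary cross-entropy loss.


L[0] = -ln(1-0.785) = -ln(0.215) = 1.5371
L[1] = -ln(0.882) = 0.1256
L[2] = -ln(1-0.531) = -ln(0.469) = 0.7572
L[3] = -ln(1-0.925) = -ln(0.075) = 2.5903
L[4] = -ln(0.076) = 2.577
mean = (1.5371 + 0.1256 + 0.7572 + 2.5903 + 2.577)/5 = 1.5174

1.5174


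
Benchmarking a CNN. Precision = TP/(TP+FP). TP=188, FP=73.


Precision = TP/(TP+FP)
= 188/(188+73)
= 188/261 = 72.03%

72.03%


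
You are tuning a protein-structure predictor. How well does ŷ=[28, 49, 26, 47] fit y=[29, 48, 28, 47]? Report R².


ȳ = 38
SS_res = Σ(y-ŷ)² = 6
SS_tot = Σ(y-ȳ)² = 362
R² = 1 - SS_res/SS_tot = 1 - 0.0166 = 0.9834

0.9834


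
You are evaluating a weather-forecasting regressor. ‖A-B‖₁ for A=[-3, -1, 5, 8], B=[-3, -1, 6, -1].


d = |-3+ 3| + |-1+ 1| + |5-6| + |8+ 1|
  = 0 + 0 + 1 + 9
  = 10

10


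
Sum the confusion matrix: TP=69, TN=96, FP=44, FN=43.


Total = TP + TN + FP + FN
= 69 + 96 + 44 + 43
= 252
(Predicted positive: 113, predicted negative: 139)

252


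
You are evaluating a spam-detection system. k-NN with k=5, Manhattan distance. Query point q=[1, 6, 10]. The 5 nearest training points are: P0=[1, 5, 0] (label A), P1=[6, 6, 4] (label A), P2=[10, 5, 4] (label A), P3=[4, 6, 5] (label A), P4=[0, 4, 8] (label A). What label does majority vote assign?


d(q,P0) = 11  (label A)
d(q,P1) = 11  (label A)
d(q,P2) = 16  (label A)
d(q,P3) = 8  (label A)
d(q,P4) = 5  (label A)
Votes: A=5, B=0
Majority → A

A


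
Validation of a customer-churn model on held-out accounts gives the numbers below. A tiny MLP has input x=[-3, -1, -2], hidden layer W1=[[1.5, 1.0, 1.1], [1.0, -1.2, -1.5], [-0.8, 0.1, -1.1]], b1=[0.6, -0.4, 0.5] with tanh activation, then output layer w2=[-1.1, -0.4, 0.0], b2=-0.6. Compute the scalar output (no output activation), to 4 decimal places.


z1[0] = (1.5)·(-3) + (1.0)·(-1) + (1.1)·(-2) + 0.6 = -7.1
z1[1] = (1.0)·(-3) + (-1.2)·(-1) + (-1.5)·(-2) - 0.4 = 0.8
z1[2] = (-0.8)·(-3) + (0.1)·(-1) + (-1.1)·(-2) + 0.5 = 5.0
h = tanh(z1) = [-1.0, 0.664, 0.9999]
output = (-1.1)·(-1.0) + (-0.4)·(0.664) + (0.0)·(0.9999) - 0.6 = 0.2344

0.2344


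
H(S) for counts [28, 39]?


Probabilities: [28/67, 39/67] ≈ [0.4179, 0.5821]
H = -((28/67)·log₂(28/67) + (39/67)·log₂(39/67))
  = 0.9805 bits

0.9805 bits


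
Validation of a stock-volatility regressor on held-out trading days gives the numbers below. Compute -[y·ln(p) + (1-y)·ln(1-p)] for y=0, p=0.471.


BCE = -[y·ln(p) + (1-y)·ln(1-p)]
= -0 - 1·ln(1-0.471)
= -ln(0.529) = 0.6368

0.6368


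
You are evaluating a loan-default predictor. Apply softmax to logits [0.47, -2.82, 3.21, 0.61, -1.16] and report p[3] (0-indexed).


Exponentials: e^0.47=1.6, e^-2.82=0.0596, e^3.21=24.7791, e^0.61=1.8404, e^-1.16=0.3135
Sum = 28.5926
Softmax = [0.056, 0.0021, 0.8666, 0.0644, 0.011]
p[3] = 1.8404/28.5926 = 0.0644

0.0644


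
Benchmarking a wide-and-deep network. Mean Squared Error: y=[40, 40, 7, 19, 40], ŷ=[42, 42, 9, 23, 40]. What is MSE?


Squared errors: (40-42)²=4, (40-42)²=4, (7-9)²=4, (19-23)²=16, (40-40)²=0
Sum = 28
MSE = 28/5 = 28/5

28/5


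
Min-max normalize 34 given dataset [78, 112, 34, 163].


min=34, max=163
(34-34)/(163-34) = 0/129 = 0.0

0.0


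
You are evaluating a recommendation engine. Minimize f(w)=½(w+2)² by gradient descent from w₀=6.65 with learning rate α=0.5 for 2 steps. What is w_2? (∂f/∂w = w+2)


step 1: grad = 6.65+2 = 8.65; w = 6.65 - 0.5·(8.65) = 2.325
step 2: grad = 2.325+2 = 4.325; w = 2.325 - 0.5·(4.325) = 0.1625

0.1625


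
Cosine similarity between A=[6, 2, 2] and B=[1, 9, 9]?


A·B = 6·1 + 2·9 + 2·9 = 42
‖A‖ = √44 = 6.6332, ‖B‖ = √163 = 12.7671
cos = 42/(√44·√163) = 42/√7172 = 0.4959

0.4959


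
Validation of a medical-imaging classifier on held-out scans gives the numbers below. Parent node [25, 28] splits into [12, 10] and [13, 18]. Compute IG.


Parent = [25, 28], H_parent = 0.9977
H_left = 0.994 (n=22), H_right = 0.9812 (n=31)
H_children = (22/53)·0.994 + (31/53)·0.9812 = 0.9865
IG = 0.9977 - 0.9865 = 0.0112

0.0112


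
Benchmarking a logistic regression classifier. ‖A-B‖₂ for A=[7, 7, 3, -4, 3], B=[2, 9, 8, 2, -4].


d = √((7-2)² + (7-9)² + (3-8)² + (-4-2)² + (3+ 4)²)
  = √(25 + 4 + 25 + 36 + 49)
  = √139 = 11.7898

11.7898


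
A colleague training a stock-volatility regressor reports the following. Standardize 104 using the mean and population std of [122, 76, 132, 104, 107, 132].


μ = 112.1667, σ = 19.5142
z = (104 - 112.1667)/19.5142 = -0.4185

-0.4185


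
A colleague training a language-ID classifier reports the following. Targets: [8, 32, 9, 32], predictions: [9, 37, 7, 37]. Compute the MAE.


Absolute errors: |8-9|=1, |32-37|=5, |9-7|=2, |32-37|=5
Sum = 13
MAE = 13/4 = 13/4

13/4


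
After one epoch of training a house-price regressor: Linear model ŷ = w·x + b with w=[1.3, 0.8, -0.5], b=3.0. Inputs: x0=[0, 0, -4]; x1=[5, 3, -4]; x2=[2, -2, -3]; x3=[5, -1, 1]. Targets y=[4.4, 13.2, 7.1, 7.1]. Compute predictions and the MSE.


ŷ0 = (1.3)·(0) + (0.8)·(0) + (-0.5)·(-4) + 3.0 = 5.0
ŷ1 = (1.3)·(5) + (0.8)·(3) + (-0.5)·(-4) + 3.0 = 13.9
ŷ2 = (1.3)·(2) + (0.8)·(-2) + (-0.5)·(-3) + 3.0 = 5.5
ŷ3 = (1.3)·(5) + (0.8)·(-1) + (-0.5)·(1) + 3.0 = 8.2
errors² = [0.36, 0.49, 2.56, 1.21]
MSE = 4.6200/4 = 1.155

1.155


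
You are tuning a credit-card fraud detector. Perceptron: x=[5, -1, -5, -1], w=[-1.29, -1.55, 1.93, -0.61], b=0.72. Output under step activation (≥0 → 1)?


z = (5)·(-1.29) + (-1)·(-1.55) + (-5)·(1.93) + (-1)·(-0.61) + 0.72
  = -13.22
step(z) = 0 (z<0)

0


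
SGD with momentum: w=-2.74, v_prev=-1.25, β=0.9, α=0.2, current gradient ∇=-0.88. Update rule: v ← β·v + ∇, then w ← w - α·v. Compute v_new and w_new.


v_new = 0.9·-1.25 - 0.88 = -1.125 - 0.88 = -2.005
w_new = -2.74 - 0.2·-2.005 = -2.74 + 0.401 = -2.339

v_new=-2.005, w_new=-2.339


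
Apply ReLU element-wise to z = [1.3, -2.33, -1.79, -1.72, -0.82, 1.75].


ReLU(1.3) = max(0, 1.3) = 1.3
ReLU(-2.33) = max(0, -2.33) = 0.0
ReLU(-1.79) = max(0, -1.79) = 0.0
ReLU(-1.72) = max(0, -1.72) = 0.0
ReLU(-0.82) = max(0, -0.82) = 0.0
ReLU(1.75) = max(0, 1.75) = 1.75
result = [1.3, 0.0, 0.0, 0.0, 0.0, 1.75]

[1.3, 0.0, 0.0, 0.0, 0.0, 1.75]


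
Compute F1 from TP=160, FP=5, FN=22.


Precision = 160/165 = 0.9697
Recall = 160/182 = 0.8791
F1 = 2·P·R/(P+R) = 2·TP/(2·TP+FP+FN) = 320/(320+5+22) = 320/347 = 0.9222

0.9222


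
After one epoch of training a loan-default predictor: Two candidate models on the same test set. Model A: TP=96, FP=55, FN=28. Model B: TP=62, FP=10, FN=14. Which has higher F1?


Model A: P=96/151=0.6358, R=96/124=0.7742, F1=2PR/(P+R)=2TP/(2TP+FP+FN)=192/275=0.6982
Model B: P=62/72=0.8611, R=62/76=0.8158, F1=2PR/(P+R)=2TP/(2TP+FP+FN)=124/148=0.8378
0.6982 < 0.8378 → Model B

Model B


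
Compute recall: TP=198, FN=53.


Recall = TP/(TP+FN)
= 198/(198+53)
= 198/251 = 78.88%

78.88%


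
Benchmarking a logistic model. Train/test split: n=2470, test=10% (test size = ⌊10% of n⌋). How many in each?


Test = ⌊2470·10/100⌋ = 247
Train = 2470 - 247 = 2223

Train: 2223, Test: 247


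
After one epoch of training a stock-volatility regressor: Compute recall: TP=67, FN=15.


Recall = TP/(TP+FN)
= 67/(67+15)
= 67/82 = 81.71%

81.71%


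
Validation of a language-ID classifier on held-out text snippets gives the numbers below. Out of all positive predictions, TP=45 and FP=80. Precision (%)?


Precision = TP/(TP+FP)
= 45/(45+80)
= 45/125 = 36.0%

36.0%


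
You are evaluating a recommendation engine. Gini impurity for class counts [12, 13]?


Probabilities: [12/25, 13/25] ≈ [0.48, 0.52]
Σpᵢ² = (144 + 169)/25² = 313/625
Gini = 1 - Σpᵢ² = 1 - 313/625 = 0.4992

0.4992


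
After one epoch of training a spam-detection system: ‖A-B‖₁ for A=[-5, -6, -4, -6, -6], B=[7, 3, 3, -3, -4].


d = |-5-7| + |-6-3| + |-4-3| + |-6+ 3| + |-6+ 4|
  = 12 + 9 + 7 + 3 + 2
  = 33

33


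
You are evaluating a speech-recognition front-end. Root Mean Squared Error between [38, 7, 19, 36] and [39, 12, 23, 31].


MSE = 67/4 = 16.75
RMSE = √(67/4) = 4.0927

4.0927


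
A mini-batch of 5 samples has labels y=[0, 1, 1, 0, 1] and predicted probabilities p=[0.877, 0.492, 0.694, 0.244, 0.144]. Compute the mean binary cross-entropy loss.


L[0] = -ln(1-0.877) = -ln(0.123) = 2.0956
L[1] = -ln(0.492) = 0.7093
L[2] = -ln(0.694) = 0.3653
L[3] = -ln(1-0.244) = -ln(0.756) = 0.2797
L[4] = -ln(0.144) = 1.9379
mean = (2.0956 + 0.7093 + 0.3653 + 0.2797 + 1.9379)/5 = 1.0776

1.0776


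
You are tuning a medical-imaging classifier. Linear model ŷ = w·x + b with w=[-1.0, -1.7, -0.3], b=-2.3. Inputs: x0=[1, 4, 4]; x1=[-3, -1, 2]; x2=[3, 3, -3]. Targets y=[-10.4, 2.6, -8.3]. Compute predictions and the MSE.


ŷ0 = (-1.0)·(1) + (-1.7)·(4) + (-0.3)·(4) - 2.3 = -11.3
ŷ1 = (-1.0)·(-3) + (-1.7)·(-1) + (-0.3)·(2) - 2.3 = 1.8
ŷ2 = (-1.0)·(3) + (-1.7)·(3) + (-0.3)·(-3) - 2.3 = -9.5
errors² = [0.81, 0.64, 1.44]
MSE = 2.8900/3 = 0.9633

0.9633


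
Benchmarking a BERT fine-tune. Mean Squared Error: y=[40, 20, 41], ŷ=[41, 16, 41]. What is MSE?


Squared errors: (40-41)²=1, (20-16)²=16, (41-41)²=0
Sum = 17
MSE = 17/3 = 17/3

17/3


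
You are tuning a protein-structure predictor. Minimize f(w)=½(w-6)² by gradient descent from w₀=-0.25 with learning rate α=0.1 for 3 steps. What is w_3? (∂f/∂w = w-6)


step 1: grad = -0.25-6 = -6.25; w = -0.25 - 0.1·(-6.25) = 0.375
step 2: grad = 0.375-6 = -5.625; w = 0.375 - 0.1·(-5.625) = 0.9375
step 3: grad = 0.9375-6 = -5.0625; w = 0.9375 - 0.1·(-5.0625) = 1.44375

1.44375


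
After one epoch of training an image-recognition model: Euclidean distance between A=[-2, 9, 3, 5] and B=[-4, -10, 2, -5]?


d = √((-2+ 4)² + (9+ 10)² + (3-2)² + (5+ 5)²)
  = √(4 + 361 + 1 + 100)
  = √466 = 21.587

21.587


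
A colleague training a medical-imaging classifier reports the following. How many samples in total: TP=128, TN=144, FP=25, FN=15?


Total = TP + TN + FP + FN
= 128 + 144 + 25 + 15
= 312
(Predicted positive: 153, predicted negative: 159)

312


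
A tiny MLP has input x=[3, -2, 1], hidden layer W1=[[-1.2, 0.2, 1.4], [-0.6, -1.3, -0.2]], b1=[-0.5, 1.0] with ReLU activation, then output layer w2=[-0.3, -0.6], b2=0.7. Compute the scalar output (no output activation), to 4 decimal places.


z1[0] = (-1.2)·(3) + (0.2)·(-2) + (1.4)·(1) - 0.5 = -3.1
z1[1] = (-0.6)·(3) + (-1.3)·(-2) + (-0.2)·(1) + 1.0 = 1.6
h = ReLU(z1) = [0.0, 1.6]
output = (-0.3)·(0.0) + (-0.6)·(1.6) + 0.7 = -0.26

-0.26


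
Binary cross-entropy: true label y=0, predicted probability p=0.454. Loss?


BCE = -[y·ln(p) + (1-y)·ln(1-p)]
= -0 - 1·ln(1-0.454)
= -ln(0.546) = 0.6051

0.6051


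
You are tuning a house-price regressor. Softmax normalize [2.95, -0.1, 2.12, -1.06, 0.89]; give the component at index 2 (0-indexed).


Exponentials: e^2.95=19.106, e^-0.1=0.9048, e^2.12=8.3311, e^-1.06=0.3465, e^0.89=2.4351
Sum = 31.1235
Softmax = [0.6139, 0.0291, 0.2677, 0.0111, 0.0782]
p[2] = 8.3311/31.1235 = 0.2677

0.2677


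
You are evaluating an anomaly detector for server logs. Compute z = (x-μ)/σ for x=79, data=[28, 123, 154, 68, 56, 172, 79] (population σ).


μ = 97.1429, σ = 49.5074
z = (79 - 97.1429)/49.5074 = -0.3665

-0.3665


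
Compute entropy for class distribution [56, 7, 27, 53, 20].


Probabilities: [56/163, 7/163, 27/163, 53/163, 20/163] ≈ [0.3436, 0.0429, 0.1656, 0.3252, 0.1227]
H = -((56/163)·log₂(56/163) + (7/163)·log₂(7/163) + (27/163)·log₂(27/163) + (53/163)·log₂(53/163) + (20/163)·log₂(20/163))
  = 2.0526 bits

2.0526 bits


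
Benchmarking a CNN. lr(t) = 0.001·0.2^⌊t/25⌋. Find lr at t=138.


n_drops = ⌊138/25⌋ = 5
lr = 0.001·0.2^5 = 0.001·0.00032 = 0.00000032

0.00000032


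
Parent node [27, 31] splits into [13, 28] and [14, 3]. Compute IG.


Parent = [27, 31], H_parent = 0.9966
H_left = 0.9012 (n=41), H_right = 0.6723 (n=17)
H_children = (41/58)·0.9012 + (17/58)·0.6723 = 0.8341
IG = 0.9966 - 0.8341 = 0.1625

0.1625


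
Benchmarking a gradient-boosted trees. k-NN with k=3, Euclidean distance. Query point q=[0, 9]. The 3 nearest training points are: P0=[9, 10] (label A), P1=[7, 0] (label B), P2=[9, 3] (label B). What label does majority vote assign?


d(q,P0) = 9.0554  (label A)
d(q,P1) = 11.4018  (label B)
d(q,P2) = 10.8167  (label B)
Votes: A=1, B=2
Majority → B

B


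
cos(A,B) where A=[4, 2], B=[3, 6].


A·B = 4·3 + 2·6 = 24
‖A‖ = √20 = 4.4721, ‖B‖ = √45 = 6.7082
cos = 24/(√20·√45) = 24/√900 = 0.8

0.8


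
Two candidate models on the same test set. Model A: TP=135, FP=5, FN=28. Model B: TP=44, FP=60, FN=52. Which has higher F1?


Model A: P=135/140=0.9643, R=135/163=0.8282, F1=2PR/(P+R)=2TP/(2TP+FP+FN)=270/303=0.8911
Model B: P=44/104=0.4231, R=44/96=0.4583, F1=2PR/(P+R)=2TP/(2TP+FP+FN)=88/200=0.44
0.8911 > 0.44 → Model A

Model A


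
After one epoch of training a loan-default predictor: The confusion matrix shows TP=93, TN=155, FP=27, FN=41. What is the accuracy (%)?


Accuracy = (TP+TN)/(TP+TN+FP+FN)
= (93+155)/(316)
= 248/316 = 78.48%

78.48%


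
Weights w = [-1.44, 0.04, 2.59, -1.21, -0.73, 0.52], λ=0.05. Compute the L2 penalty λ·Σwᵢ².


‖w‖₂² = (-1.44)² + (0.04)² + (2.59)² + (-1.21)² + (-0.73)² + (0.52)²
     = 2.0736 + 0.0016 + 6.7081 + 1.4641 + 0.5329 + 0.2704
     = 11.0507
λ·‖w‖₂² = 0.05·11.0507 = 0.552535

0.552535


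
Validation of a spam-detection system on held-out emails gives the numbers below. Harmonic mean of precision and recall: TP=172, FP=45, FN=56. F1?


Precision = 172/217 = 0.7926
Recall = 172/228 = 0.7544
F1 = 2·P·R/(P+R) = 2·TP/(2·TP+FP+FN) = 344/(344+45+56) = 344/445 = 0.773

0.773


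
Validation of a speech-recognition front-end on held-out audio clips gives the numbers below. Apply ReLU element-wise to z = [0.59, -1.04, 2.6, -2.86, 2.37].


ReLU(0.59) = max(0, 0.59) = 0.59
ReLU(-1.04) = max(0, -1.04) = 0.0
ReLU(2.6) = max(0, 2.6) = 2.6
ReLU(-2.86) = max(0, -2.86) = 0.0
ReLU(2.37) = max(0, 2.37) = 2.37
result = [0.59, 0.0, 2.6, 0.0, 2.37]

[0.59, 0.0, 2.6, 0.0, 2.37]


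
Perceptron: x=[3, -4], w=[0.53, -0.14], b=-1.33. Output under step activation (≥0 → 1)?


z = (3)·(0.53) + (-4)·(-0.14) - 1.33
  = 0.82
step(z) = 1 (z≥0)

1


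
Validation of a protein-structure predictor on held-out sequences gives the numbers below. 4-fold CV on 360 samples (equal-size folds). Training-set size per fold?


Fold size = 360/4 = 90
Training per fold = 360 - 90 = 270

270


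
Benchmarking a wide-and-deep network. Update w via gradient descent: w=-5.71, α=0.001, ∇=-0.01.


w_new = w - α·∇
= -5.71 - 0.001·-0.01
= -5.71 + 0.00001
= -5.70999

-5.70999


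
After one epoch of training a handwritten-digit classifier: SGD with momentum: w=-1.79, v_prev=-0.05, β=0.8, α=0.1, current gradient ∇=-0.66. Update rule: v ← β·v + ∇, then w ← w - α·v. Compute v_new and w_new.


v_new = 0.8·-0.05 - 0.66 = -0.04 - 0.66 = -0.7
w_new = -1.79 - 0.1·-0.7 = -1.79 + 0.07 = -1.72

v_new=-0.7, w_new=-1.72


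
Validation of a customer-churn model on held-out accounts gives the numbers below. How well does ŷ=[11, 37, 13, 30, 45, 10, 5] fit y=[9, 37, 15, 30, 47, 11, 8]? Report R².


ȳ = 22.4286
SS_res = Σ(y-ŷ)² = 22
SS_tot = Σ(y-ȳ)² = 1447.71
R² = 1 - SS_res/SS_tot = 1 - 0.0152 = 0.9848

0.9848


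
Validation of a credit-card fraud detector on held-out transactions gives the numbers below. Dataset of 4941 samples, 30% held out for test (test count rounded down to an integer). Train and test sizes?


Test = ⌊4941·30/100⌋ = 1482
Train = 4941 - 1482 = 3459

Train: 3459, Test: 1482


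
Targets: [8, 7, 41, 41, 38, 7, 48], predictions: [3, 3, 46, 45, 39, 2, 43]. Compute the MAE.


Absolute errors: |8-3|=5, |7-3|=4, |41-46|=5, |41-45|=4, |38-39|=1, |7-2|=5, |48-43|=5
Sum = 29
MAE = 29/7 = 29/7

29/7


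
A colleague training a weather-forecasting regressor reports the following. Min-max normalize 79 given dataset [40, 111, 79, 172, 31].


min=31, max=172
(79-31)/(172-31) = 48/141 = 0.3404

0.3404


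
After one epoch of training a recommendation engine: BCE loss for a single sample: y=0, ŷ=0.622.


BCE = -[y·ln(p) + (1-y)·ln(1-p)]
= -0 - 1·ln(1-0.622)
= -ln(0.378) = 0.9729

0.9729


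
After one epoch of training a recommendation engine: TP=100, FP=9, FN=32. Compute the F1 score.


Precision = 100/109 = 0.9174
Recall = 100/132 = 0.7576
F1 = 2·P·R/(P+R) = 2·TP/(2·TP+FP+FN) = 200/(200+9+32) = 200/241 = 0.8299

0.8299


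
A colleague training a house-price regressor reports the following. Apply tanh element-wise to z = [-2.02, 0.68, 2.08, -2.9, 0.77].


tanh(-2.02) = -0.9654
tanh(0.68) = 0.5915
tanh(2.08) = 0.9693
tanh(-2.9) = -0.994
tanh(0.77) = 0.6469
result = [-0.9654, 0.5915, 0.9693, -0.994, 0.6469]

[-0.9654, 0.5915, 0.9693, -0.994, 0.6469]


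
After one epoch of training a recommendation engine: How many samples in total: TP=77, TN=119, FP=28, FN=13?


Total = TP + TN + FP + FN
= 77 + 119 + 28 + 13
= 237
(Predicted positive: 105, predicted negative: 132)

237


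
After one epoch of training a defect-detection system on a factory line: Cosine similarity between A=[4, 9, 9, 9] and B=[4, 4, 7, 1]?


A·B = 4·4 + 9·4 + 9·7 + 9·1 = 124
‖A‖ = √259 = 16.0935, ‖B‖ = √82 = 9.0554
cos = 124/(√259·√82) = 124/√21238 = 0.8509

0.8509


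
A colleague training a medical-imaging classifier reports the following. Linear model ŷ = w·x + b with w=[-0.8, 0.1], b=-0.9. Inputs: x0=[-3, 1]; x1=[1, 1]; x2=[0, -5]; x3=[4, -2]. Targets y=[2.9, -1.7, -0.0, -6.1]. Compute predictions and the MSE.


ŷ0 = (-0.8)·(-3) + (0.1)·(1) - 0.9 = 1.6
ŷ1 = (-0.8)·(1) + (0.1)·(1) - 0.9 = -1.6
ŷ2 = (-0.8)·(0) + (0.1)·(-5) - 0.9 = -1.4
ŷ3 = (-0.8)·(4) + (0.1)·(-2) - 0.9 = -4.3
errors² = [1.69, 0.01, 1.96, 3.24]
MSE = 6.9000/4 = 1.725

1.725


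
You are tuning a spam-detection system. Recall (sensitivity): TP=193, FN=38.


Recall = TP/(TP+FN)
= 193/(193+38)
= 193/231 = 83.55%

83.55%


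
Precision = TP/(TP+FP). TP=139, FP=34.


Precision = TP/(TP+FP)
= 139/(139+34)
= 139/173 = 80.35%

80.35%


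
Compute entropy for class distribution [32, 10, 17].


Probabilities: [32/59, 10/59, 17/59] ≈ [0.5424, 0.1695, 0.2881]
H = -((32/59)·log₂(32/59) + (10/59)·log₂(10/59) + (17/59)·log₂(17/59))
  = 1.43 bits

1.43 bits


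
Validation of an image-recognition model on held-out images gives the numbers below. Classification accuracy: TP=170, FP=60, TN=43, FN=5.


Accuracy = (TP+TN)/(TP+TN+FP+FN)
= (170+43)/(278)
= 213/278 = 76.62%

76.62%


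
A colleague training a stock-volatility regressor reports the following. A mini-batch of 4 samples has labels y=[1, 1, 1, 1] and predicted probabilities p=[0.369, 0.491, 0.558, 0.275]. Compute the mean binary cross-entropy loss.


L[0] = -ln(0.369) = 0.997
L[1] = -ln(0.491) = 0.7113
L[2] = -ln(0.558) = 0.5834
L[3] = -ln(0.275) = 1.291
mean = (0.997 + 0.7113 + 0.5834 + 1.291)/4 = 0.8957

0.8957


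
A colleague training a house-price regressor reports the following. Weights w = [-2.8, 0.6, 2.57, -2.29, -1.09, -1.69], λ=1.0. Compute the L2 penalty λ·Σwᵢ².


‖w‖₂² = (-2.8)² + (0.6)² + (2.57)² + (-2.29)² + (-1.09)² + (-1.69)²
     = 7.84 + 0.36 + 6.6049 + 5.2441 + 1.1881 + 2.8561
     = 24.0932
λ·‖w‖₂² = 1.0·24.0932 = 24.0932

24.0932


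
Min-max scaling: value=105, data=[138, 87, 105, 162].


min=87, max=162
(105-87)/(162-87) = 18/75 = 0.24

0.24


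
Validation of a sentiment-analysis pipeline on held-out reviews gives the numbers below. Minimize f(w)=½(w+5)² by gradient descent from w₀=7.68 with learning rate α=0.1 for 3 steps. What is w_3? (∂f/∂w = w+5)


step 1: grad = 7.68+5 = 12.68; w = 7.68 - 0.1·(12.68) = 6.412
step 2: grad = 6.412+5 = 11.412; w = 6.412 - 0.1·(11.412) = 5.2708
step 3: grad = 5.2708+5 = 10.2708; w = 5.2708 - 0.1·(10.2708) = 4.24372

4.24372


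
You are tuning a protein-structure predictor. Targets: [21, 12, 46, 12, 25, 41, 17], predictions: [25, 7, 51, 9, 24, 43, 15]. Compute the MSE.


Squared errors: (21-25)²=16, (12-7)²=25, (46-51)²=25, (12-9)²=9, (25-24)²=1, (41-43)²=4, (17-15)²=4
Sum = 84
MSE = 84/7 = 12

12


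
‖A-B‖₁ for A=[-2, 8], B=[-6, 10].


d = |-2+ 6| + |8-10|
  = 4 + 2
  = 6

6


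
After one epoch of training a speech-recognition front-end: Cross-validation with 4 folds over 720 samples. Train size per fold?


Fold size = 720/4 = 180
Training per fold = 720 - 180 = 540

540


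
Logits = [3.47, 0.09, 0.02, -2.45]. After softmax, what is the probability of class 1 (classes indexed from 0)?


Exponentials: e^3.47=32.1367, e^0.09=1.0942, e^0.02=1.0202, e^-2.45=0.0863
Sum = 34.3374
Softmax = [0.9359, 0.0319, 0.0297, 0.0025]
p[1] = 1.0942/34.3374 = 0.0319

0.0319


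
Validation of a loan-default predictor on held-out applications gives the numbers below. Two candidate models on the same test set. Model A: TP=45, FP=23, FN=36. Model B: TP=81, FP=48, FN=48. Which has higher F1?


Model A: P=45/68=0.6618, R=45/81=0.5556, F1=2PR/(P+R)=2TP/(2TP+FP+FN)=90/149=0.604
Model B: P=81/129=0.6279, R=81/129=0.6279, F1=2PR/(P+R)=2TP/(2TP+FP+FN)=162/258=0.6279
0.604 < 0.6279 → Model B

Model B


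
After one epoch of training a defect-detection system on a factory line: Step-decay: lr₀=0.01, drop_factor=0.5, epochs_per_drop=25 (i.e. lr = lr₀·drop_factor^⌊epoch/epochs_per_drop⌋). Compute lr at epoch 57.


n_drops = ⌊57/25⌋ = 2
lr = 0.01·0.5^2 = 0.01·0.25 = 0.0025

0.0025


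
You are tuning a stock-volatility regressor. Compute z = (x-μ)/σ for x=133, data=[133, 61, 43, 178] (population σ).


μ = 103.75, σ = 54.5132
z = (133 - 103.75)/54.5132 = 0.5366

0.5366


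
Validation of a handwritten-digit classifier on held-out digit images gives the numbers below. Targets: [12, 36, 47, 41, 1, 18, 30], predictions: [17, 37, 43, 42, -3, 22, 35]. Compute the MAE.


Absolute errors: |12-17|=5, |36-37|=1, |47-43|=4, |41-42|=1, |1+ 3|=4, |18-22|=4, |30-35|=5
Sum = 24
MAE = 24/7 = 24/7

24/7


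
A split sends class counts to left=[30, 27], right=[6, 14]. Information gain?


Parent = [36, 41], H_parent = 0.997
H_left = 0.998 (n=57), H_right = 0.8813 (n=20)
H_children = (57/77)·0.998 + (20/77)·0.8813 = 0.9677
IG = 0.997 - 0.9677 = 0.0293

0.0293


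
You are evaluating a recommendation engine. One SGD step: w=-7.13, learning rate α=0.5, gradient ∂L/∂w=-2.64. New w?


w_new = w - α·∇
= -7.13 - 0.5·-2.64
= -7.13 + 1.32
= -5.81

-5.81


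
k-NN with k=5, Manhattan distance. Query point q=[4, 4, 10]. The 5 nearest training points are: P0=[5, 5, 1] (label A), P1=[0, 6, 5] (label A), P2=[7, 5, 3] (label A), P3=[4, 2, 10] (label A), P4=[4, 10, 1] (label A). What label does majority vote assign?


d(q,P0) = 11  (label A)
d(q,P1) = 11  (label A)
d(q,P2) = 11  (label A)
d(q,P3) = 2  (label A)
d(q,P4) = 15  (label A)
Votes: A=5, B=0
Majority → A

A


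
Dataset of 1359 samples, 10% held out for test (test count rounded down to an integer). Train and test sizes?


Test = ⌊1359·10/100⌋ = 135
Train = 1359 - 135 = 1224

Train: 1224, Test: 135


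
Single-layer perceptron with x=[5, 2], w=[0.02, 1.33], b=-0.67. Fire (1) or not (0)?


z = (5)·(0.02) + (2)·(1.33) - 0.67
  = 2.09
step(z) = 1 (z≥0)

1


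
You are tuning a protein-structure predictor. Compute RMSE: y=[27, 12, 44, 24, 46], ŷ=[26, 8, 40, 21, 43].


MSE = 51/5 = 10.2
RMSE = √(51/5) = 3.1937

3.1937


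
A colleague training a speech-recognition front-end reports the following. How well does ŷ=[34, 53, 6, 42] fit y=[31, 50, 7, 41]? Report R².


ȳ = 32.25
SS_res = Σ(y-ŷ)² = 20
SS_tot = Σ(y-ȳ)² = 1030.75
R² = 1 - SS_res/SS_tot = 1 - 0.0194 = 0.9806

0.9806


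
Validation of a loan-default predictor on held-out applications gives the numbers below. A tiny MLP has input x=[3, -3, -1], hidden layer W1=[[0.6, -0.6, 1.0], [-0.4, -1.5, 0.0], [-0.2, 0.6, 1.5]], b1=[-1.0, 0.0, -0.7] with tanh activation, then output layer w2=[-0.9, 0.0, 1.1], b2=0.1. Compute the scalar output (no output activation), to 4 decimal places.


z1[0] = (0.6)·(3) + (-0.6)·(-3) + (1.0)·(-1) - 1.0 = 1.6
z1[1] = (-0.4)·(3) + (-1.5)·(-3) + (0.0)·(-1) + 0.0 = 3.3
z1[2] = (-0.2)·(3) + (0.6)·(-3) + (1.5)·(-1) - 0.7 = -4.6
h = tanh(z1) = [0.9217, 0.9973, -0.9998]
output = (-0.9)·(0.9217) + (0.0)·(0.9973) + (1.1)·(-0.9998) + 0.1 = -1.8293

-1.8293


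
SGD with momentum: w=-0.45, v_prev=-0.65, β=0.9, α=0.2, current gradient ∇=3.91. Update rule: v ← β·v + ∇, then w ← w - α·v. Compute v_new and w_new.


v_new = 0.9·-0.65 + 3.91 = -0.585 + 3.91 = 3.325
w_new = -0.45 - 0.2·3.325 = -0.45 - 0.665 = -1.115

v_new=3.325, w_new=-1.115


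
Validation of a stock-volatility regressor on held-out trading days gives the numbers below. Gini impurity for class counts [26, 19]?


Probabilities: [26/45, 19/45] ≈ [0.5778, 0.4222]
Σpᵢ² = (676 + 361)/45² = 1037/2025
Gini = 1 - Σpᵢ² = 1 - 1037/2025 = 0.4879

0.4879


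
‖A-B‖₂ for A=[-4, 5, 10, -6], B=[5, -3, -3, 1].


d = √((-4-5)² + (5+ 3)² + (10+ 3)² + (-6-1)²)
  = √(81 + 64 + 169 + 49)
  = √363 = 19.0526

19.0526


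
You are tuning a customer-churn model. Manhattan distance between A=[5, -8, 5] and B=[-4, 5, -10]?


d = |5+ 4| + |-8-5| + |5+ 10|
  = 9 + 13 + 15
  = 37

37


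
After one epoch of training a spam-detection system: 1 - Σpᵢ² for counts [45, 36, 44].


Probabilities: [45/125, 36/125, 44/125] ≈ [0.36, 0.288, 0.352]
Σpᵢ² = (2025 + 1296 + 1936)/125² = 5257/15625
Gini = 1 - Σpᵢ² = 1 - 5257/15625 = 0.6636

0.6636


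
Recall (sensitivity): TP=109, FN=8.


Recall = TP/(TP+FN)
= 109/(109+8)
= 109/117 = 93.16%

93.16%


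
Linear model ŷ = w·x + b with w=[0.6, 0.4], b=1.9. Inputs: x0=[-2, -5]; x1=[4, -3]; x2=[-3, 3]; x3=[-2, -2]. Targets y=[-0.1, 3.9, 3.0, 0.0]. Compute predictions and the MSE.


ŷ0 = (0.6)·(-2) + (0.4)·(-5) + 1.9 = -1.3
ŷ1 = (0.6)·(4) + (0.4)·(-3) + 1.9 = 3.1
ŷ2 = (0.6)·(-3) + (0.4)·(3) + 1.9 = 1.3
ŷ3 = (0.6)·(-2) + (0.4)·(-2) + 1.9 = -0.1
errors² = [1.44, 0.64, 2.89, 0.01]
MSE = 4.9800/4 = 1.245

1.245


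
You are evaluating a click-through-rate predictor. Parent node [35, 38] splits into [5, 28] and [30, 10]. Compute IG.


Parent = [35, 38], H_parent = 0.9988
H_left = 0.6136 (n=33), H_right = 0.8113 (n=40)
H_children = (33/73)·0.6136 + (40/73)·0.8113 = 0.7219
IG = 0.9988 - 0.7219 = 0.2769

0.2769


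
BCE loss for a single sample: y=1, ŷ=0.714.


BCE = -[y·ln(p) + (1-y)·ln(1-p)]
= -1·ln(0.714) - 0
= -ln(0.714) = 0.3369

0.3369


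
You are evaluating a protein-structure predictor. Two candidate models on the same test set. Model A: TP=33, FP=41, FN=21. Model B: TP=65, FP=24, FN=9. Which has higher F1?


Model A: P=33/74=0.4459, R=33/54=0.6111, F1=2PR/(P+R)=2TP/(2TP+FP+FN)=66/128=0.5156
Model B: P=65/89=0.7303, R=65/74=0.8784, F1=2PR/(P+R)=2TP/(2TP+FP+FN)=130/163=0.7975
0.5156 < 0.7975 → Model B

Model B


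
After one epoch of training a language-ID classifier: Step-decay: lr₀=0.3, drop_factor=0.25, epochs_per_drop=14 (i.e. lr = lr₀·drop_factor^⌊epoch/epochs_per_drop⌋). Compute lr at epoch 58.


n_drops = ⌊58/14⌋ = 4
lr = 0.3·0.25^4 = 0.3·0.00390625 = 0.001171875

0.001171875


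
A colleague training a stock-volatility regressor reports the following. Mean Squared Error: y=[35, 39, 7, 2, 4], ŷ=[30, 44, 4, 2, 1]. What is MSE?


Squared errors: (35-30)²=25, (39-44)²=25, (7-4)²=9, (2-2)²=0, (4-1)²=9
Sum = 68
MSE = 68/5 = 68/5

68/5


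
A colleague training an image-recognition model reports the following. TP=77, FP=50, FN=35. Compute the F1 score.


Precision = 77/127 = 0.6063
Recall = 77/112 = 0.6875
F1 = 2·P·R/(P+R) = 2·TP/(2·TP+FP+FN) = 154/(154+50+35) = 154/239 = 0.6444

0.6444


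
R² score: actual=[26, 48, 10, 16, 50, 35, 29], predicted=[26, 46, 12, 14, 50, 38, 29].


ȳ = 30.5714
SS_res = Σ(y-ŷ)² = 21
SS_tot = Σ(y-ȳ)² = 1359.71
R² = 1 - SS_res/SS_tot = 1 - 0.0154 = 0.9846

0.9846


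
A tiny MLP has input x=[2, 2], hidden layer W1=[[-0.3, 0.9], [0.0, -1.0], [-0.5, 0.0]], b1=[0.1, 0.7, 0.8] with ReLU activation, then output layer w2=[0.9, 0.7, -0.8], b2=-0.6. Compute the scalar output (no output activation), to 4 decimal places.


z1[0] = (-0.3)·(2) + (0.9)·(2) + 0.1 = 1.3
z1[1] = (0.0)·(2) + (-1.0)·(2) + 0.7 = -1.3
z1[2] = (-0.5)·(2) + (0.0)·(2) + 0.8 = -0.2
h = ReLU(z1) = [1.3, 0.0, 0.0]
output = (0.9)·(1.3) + (0.7)·(0.0) + (-0.8)·(0.0) - 0.6 = 0.57

0.57


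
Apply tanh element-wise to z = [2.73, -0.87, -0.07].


tanh(2.73) = 0.9915
tanh(-0.87) = -0.7014
tanh(-0.07) = -0.0699
result = [0.9915, -0.7014, -0.0699]

[0.9915, -0.7014, -0.0699]


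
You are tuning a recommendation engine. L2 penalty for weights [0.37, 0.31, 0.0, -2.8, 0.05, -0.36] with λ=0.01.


‖w‖₂² = (0.37)² + (0.31)² + (0.0)² + (-2.8)² + (0.05)² + (-0.36)²
     = 0.1369 + 0.0961 + 0 + 7.84 + 0.0025 + 0.1296
     = 8.2051
λ·‖w‖₂² = 0.01·8.2051 = 0.082051

0.082051


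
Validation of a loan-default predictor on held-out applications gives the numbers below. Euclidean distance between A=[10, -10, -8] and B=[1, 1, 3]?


d = √((10-1)² + (-10-1)² + (-8-3)²)
  = √(81 + 121 + 121)
  = √323 = 17.9722

17.9722


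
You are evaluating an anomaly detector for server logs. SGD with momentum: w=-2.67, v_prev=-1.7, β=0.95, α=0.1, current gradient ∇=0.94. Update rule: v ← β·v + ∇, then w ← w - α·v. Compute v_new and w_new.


v_new = 0.95·-1.7 + 0.94 = -1.615 + 0.94 = -0.675
w_new = -2.67 - 0.1·-0.675 = -2.67 + 0.0675 = -2.6025

v_new=-0.675, w_new=-2.6025


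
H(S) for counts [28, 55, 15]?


Probabilities: [28/98, 55/98, 15/98] ≈ [0.2857, 0.5612, 0.1531]
H = -((28/98)·log₂(28/98) + (55/98)·log₂(55/98) + (15/98)·log₂(15/98))
  = 1.3985 bits

1.3985 bits


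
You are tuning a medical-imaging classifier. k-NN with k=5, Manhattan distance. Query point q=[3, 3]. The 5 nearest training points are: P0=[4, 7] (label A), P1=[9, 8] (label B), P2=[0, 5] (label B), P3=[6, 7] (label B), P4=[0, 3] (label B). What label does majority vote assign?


d(q,P0) = 5  (label A)
d(q,P1) = 11  (label B)
d(q,P2) = 5  (label B)
d(q,P3) = 7  (label B)
d(q,P4) = 3  (label B)
Votes: A=1, B=4
Majority → B

B


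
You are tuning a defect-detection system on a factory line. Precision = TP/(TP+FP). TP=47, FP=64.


Precision = TP/(TP+FP)
= 47/(47+64)
= 47/111 = 42.34%

42.34%


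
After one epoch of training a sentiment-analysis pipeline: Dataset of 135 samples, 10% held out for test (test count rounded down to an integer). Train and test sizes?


Test = ⌊135·10/100⌋ = 13
Train = 135 - 13 = 122

Train: 122, Test: 13


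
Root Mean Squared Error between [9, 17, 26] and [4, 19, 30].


MSE = 45/3 = 15
RMSE = √(45/3) = 3.873

3.873


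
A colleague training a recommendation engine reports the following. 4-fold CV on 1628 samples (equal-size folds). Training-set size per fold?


Fold size = 1628/4 = 407
Training per fold = 1628 - 407 = 1221

1221


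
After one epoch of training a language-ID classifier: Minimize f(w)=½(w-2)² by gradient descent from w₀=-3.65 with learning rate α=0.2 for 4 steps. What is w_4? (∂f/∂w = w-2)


step 1: grad = -3.65-2 = -5.65; w = -3.65 - 0.2·(-5.65) = -2.52
step 2: grad = -2.52-2 = -4.52; w = -2.52 - 0.2·(-4.52) = -1.616
step 3: grad = -1.616-2 = -3.616; w = -1.616 - 0.2·(-3.616) = -0.8928
step 4: grad = -0.8928-2 = -2.8928; w = -0.8928 - 0.2·(-2.8928) = -0.31424

-0.31424


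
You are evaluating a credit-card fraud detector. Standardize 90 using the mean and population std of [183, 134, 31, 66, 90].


μ = 100.8, σ = 53.026
z = (90 - 100.8)/53.026 = -0.2037

-0.2037


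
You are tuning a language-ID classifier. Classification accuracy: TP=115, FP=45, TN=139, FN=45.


Accuracy = (TP+TN)/(TP+TN+FP+FN)
= (115+139)/(344)
= 254/344 = 73.84%

73.84%


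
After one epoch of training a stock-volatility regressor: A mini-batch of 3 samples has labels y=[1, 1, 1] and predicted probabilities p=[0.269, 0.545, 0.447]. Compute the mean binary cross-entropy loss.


L[0] = -ln(0.269) = 1.313
L[1] = -ln(0.545) = 0.607
L[2] = -ln(0.447) = 0.8052
mean = (1.313 + 0.607 + 0.8052)/3 = 0.9084

0.9084


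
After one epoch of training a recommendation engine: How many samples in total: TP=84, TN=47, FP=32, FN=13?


Total = TP + TN + FP + FN
= 84 + 47 + 32 + 13
= 176
(Predicted positive: 116, predicted negative: 60)

176


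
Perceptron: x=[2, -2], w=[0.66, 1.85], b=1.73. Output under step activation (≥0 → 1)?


z = (2)·(0.66) + (-2)·(1.85) + 1.73
  = -0.65
step(z) = 0 (z<0)

0


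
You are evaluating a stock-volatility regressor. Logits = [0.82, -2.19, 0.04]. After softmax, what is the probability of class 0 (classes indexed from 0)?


Exponentials: e^0.82=2.2705, e^-2.19=0.1119, e^0.04=1.0408
Sum = 3.4232
Softmax = [0.6633, 0.0327, 0.304]
p[0] = 2.2705/3.4232 = 0.6633

0.6633


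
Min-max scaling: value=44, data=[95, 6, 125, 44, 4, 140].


min=4, max=140
(44-4)/(140-4) = 40/136 = 0.2941

0.2941


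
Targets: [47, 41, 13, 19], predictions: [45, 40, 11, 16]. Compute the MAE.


Absolute errors: |47-45|=2, |41-40|=1, |13-11|=2, |19-16|=3
Sum = 8
MAE = 8/4 = 2

2


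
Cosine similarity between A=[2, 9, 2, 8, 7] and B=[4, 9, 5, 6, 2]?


A·B = 2·4 + 9·9 + 2·5 + 8·6 + 7·2 = 161
‖A‖ = √202 = 14.2127, ‖B‖ = √162 = 12.7279
cos = 161/(√202·√162) = 161/√32724 = 0.89

0.89


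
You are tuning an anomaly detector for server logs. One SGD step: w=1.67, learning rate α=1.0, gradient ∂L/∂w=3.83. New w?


w_new = w - α·∇
= 1.67 - 1.0·3.83
= 1.67 - 3.83
= -2.16

-2.16


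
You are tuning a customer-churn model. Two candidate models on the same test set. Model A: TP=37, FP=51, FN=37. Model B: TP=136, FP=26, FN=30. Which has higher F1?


Model A: P=37/88=0.4205, R=37/74=0.5, F1=2PR/(P+R)=2TP/(2TP+FP+FN)=74/162=0.4568
Model B: P=136/162=0.8395, R=136/166=0.8193, F1=2PR/(P+R)=2TP/(2TP+FP+FN)=272/328=0.8293
0.4568 < 0.8293 → Model B

Model B


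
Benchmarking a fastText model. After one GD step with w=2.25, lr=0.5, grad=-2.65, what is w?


w_new = w - α·∇
= 2.25 - 0.5·-2.65
= 2.25 + 1.325
= 3.575

3.575


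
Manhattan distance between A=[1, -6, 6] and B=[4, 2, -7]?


d = |1-4| + |-6-2| + |6+ 7|
  = 3 + 8 + 13
  = 24

24


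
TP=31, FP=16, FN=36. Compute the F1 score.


Precision = 31/47 = 0.6596
Recall = 31/67 = 0.4627
F1 = 2·P·R/(P+R) = 2·TP/(2·TP+FP+FN) = 62/(62+16+36) = 62/114 = 0.5439

0.5439
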